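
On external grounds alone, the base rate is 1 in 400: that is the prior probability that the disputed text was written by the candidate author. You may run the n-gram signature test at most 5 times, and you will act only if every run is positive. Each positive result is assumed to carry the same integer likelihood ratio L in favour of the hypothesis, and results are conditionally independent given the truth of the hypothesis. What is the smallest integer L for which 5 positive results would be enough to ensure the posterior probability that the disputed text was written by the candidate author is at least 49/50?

8

Prior odds = 0.0025/0.9975 = 1/399.
Target odds = 0.98/0.02 = 49.
Need L⁵ ≥ 49 ÷ (1/399) = 19551.
7⁵ = 16807 < 19551 ≤ 32768 = 8⁵, so L = 8.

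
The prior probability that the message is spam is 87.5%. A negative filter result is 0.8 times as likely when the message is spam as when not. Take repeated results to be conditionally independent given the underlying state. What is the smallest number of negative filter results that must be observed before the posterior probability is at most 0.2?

15

Prior odds: 0.875 ÷ 0.125 = 7.
Likelihood ratio per negative filter result = 0.8.
Target posterior odds = 0.2/0.8 = 0.25.
Require 0.8ⁿ ≤ 0.25 ÷ 7 = 1/28.
0.8¹⁴ ≈0.0439805 is still above 1/28 but 0.8¹⁵ ≈0.0351844 is at or below it, so n = 15.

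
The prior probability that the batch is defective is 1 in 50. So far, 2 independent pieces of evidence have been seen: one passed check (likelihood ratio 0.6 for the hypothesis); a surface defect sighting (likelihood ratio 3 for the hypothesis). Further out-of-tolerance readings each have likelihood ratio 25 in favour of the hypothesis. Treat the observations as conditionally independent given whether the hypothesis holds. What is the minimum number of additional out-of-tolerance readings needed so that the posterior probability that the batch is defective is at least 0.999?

4

Prior odds = 0.02/0.98 = 1/49.
Combined Bayes factor of the evidence already in hand = 0.6 × 3 = 1.8.
Odds after that evidence = (1/49) × 1.8 = 9/245.
Target odds = 0.999/0.001 = 999.
Need 25ⁿ ≥ 999 ÷ (9/245) = 27195.
25³ = 15625 falls short of 27195 but 25⁴ = 390625 reaches it, so n = 4.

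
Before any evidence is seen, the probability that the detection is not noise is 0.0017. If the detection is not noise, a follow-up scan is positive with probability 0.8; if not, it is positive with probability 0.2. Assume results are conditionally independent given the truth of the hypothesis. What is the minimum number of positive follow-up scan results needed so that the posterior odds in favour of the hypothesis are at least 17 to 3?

Prior odds: 0.0017 ÷ 0.9983 = 17/9983.
Likelihood ratio of a positive = 0.8/0.2 = 4.
Target odds = 17/3.
Require 4ⁿ ≥ 17/3 ÷ (17/9983) = 9983/3.
4⁵ = 1024 falls short of 9983/3 but 4⁶ = 4096 reaches it, so n = 6.

6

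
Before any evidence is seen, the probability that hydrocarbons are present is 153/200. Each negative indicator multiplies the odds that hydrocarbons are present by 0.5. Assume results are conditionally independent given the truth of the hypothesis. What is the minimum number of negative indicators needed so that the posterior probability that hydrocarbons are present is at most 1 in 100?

Prior odds = 0.765/0.235 = 153/47.
Likelihood ratio per negative indicator = 0.5.
Target posterior odds = 0.01/0.99 = 1/99.
Require 0.5ⁿ ≤ 1/99 ÷ (153/47) = 47/15147.
0.5⁸ = 0.00390625 is still above 47/15147 but 0.5⁹ = 0.001953125 is at or below it, so n = 9.

9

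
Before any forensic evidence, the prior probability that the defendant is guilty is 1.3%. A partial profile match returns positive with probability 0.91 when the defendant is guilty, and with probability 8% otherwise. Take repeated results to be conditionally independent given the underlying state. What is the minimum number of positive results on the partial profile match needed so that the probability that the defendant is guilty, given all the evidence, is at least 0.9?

3

Prior odds: 0.013 ÷ 0.987 = 13/987.
Likelihood ratio of a positive result = 0.91/0.08 = 11.375.
Target odds: 0.9 ÷ 0.1 = 9.
Require 11.375ⁿ ≥ 9 ÷ (13/987) = 8883/13.
11.375² = 129.390625 falls short of 8883/13 but 11.375³ = 753571/512 reaches it, so n = 3.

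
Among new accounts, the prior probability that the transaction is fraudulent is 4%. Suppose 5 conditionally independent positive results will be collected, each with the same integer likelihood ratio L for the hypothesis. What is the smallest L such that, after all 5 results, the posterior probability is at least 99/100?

Prior odds = 0.04/0.96 = 1/24.
Target odds = 0.99/0.01 = 99.
Need L⁵ ≥ 99 ÷ (1/24) = 2376.
4⁵ = 1024 < 2376 ≤ 3125 = 5⁵, so L = 5.

5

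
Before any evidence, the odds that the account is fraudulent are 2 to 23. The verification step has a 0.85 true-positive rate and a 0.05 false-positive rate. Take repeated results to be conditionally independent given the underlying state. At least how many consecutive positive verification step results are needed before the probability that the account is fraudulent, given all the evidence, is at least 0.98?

3

Prior odds = 2/23.
Likelihood ratio of a positive result = 0.85/0.05 = 17.
Target posterior odds = 0.98/0.02 = 49.
Require 17ⁿ ≥ 49 ÷ (2/23) = 563.5.
17² = 289 falls short of 563.5 but 17³ = 4913 reaches it, so n = 3.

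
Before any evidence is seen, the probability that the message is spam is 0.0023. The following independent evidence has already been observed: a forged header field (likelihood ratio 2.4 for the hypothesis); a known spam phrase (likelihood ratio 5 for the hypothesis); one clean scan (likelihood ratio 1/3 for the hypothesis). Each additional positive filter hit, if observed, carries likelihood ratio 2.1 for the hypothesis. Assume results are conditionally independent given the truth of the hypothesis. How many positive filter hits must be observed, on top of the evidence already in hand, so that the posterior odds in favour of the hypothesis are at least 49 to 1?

12

Prior odds = 0.0023/0.9977 = 23/9977.
Combined Bayes factor of the evidence already in hand = 2.4 × 5 × (1/3) = 4.
Odds after that evidence = (23/9977) × 4 = 92/9977.
Target odds = 49.
Need 2.1ⁿ ≥ 49 ÷ (92/9977) = 488873/92.
2.1¹¹ ≈3502.78 falls short of 488873/92 but 2.1¹² ≈7355.83 reaches it, so n = 12.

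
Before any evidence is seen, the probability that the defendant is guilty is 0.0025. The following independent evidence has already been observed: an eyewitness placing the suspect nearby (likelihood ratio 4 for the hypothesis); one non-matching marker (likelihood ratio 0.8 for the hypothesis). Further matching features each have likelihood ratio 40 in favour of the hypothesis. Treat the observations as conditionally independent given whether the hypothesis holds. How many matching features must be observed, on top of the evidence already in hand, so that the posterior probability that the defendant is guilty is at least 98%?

Prior odds = 0.0025/0.9975 = 1/399.
Combined Bayes factor of the evidence already in hand = 4 × 0.8 = 3.2.
Odds after that evidence = (1/399) × 3.2 = 16/1995.
Target odds = 0.98/0.02 = 49.
Need 40ⁿ ≥ 49 ÷ (16/1995) = 6109.6875.
40² = 1600 falls short of 6109.6875 but 40³ = 64000 reaches it, so n = 3.

3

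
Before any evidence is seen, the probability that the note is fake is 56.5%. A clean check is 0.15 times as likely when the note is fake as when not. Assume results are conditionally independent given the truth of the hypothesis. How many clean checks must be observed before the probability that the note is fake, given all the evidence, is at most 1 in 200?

Prior odds: 0.565 ÷ 0.435 = 113/87.
Likelihood ratio per clean check = 0.15.
Target posterior odds = 0.005/0.995 = 1/199.
Require 0.15ⁿ ≤ 1/199 ÷ (113/87) = 87/22487.
0.15² = 0.0225 is still above 87/22487 but 0.15³ = 0.003375 is at or below it, so n = 3.

3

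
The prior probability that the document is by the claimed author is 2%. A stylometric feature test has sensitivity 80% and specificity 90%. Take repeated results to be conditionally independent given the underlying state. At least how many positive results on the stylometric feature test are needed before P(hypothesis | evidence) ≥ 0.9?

3

Prior odds: 0.02 ÷ 0.98 = 1/49.
False-positive rate = 1 − 0.9 = 0.1; likelihood ratio of a positive = 0.8/0.1 = 8.
Target odds: 0.9 ÷ 0.1 = 9.
Need (1/49) × 8ⁿ ≥ 9, i.e. 8ⁿ ≥ 441.
8² = 64 falls short of 441 but 8³ = 512 reaches it, so n = 3.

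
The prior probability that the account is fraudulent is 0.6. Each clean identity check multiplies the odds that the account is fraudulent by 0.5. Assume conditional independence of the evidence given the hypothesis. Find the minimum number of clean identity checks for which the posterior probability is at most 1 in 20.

Prior odds = 0.6/0.4 = 1.5.
Likelihood ratio per clean identity check = 0.5.
Target odds: 0.05 ÷ 0.95 = 1/19.
Require 0.5ⁿ ≤ 1/19 ÷ 1.5 = 2/57.
0.5⁴ = 0.0625 is still above 2/57 but 0.5⁵ = 0.03125 is at or below it, so n = 5.

5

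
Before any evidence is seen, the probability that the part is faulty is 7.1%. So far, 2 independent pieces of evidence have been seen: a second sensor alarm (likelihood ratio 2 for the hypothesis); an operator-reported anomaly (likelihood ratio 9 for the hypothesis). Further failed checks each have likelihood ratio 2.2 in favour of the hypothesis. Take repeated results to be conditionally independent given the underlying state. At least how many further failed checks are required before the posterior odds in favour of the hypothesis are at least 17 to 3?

2

Prior odds = 0.071/0.929 = 71/929.
Combined Bayes factor of the evidence already in hand = 2 × 9 = 18.
Odds after that evidence = (71/929) × 18 = 1278/929.
Target odds = 17/3.
Need 2.2ⁿ ≥ 17/3 ÷ (1278/929) = 15793/3834.
2.2¹ = 2.2 falls short of 15793/3834 but 2.2² = 4.84 reaches it, so n = 2.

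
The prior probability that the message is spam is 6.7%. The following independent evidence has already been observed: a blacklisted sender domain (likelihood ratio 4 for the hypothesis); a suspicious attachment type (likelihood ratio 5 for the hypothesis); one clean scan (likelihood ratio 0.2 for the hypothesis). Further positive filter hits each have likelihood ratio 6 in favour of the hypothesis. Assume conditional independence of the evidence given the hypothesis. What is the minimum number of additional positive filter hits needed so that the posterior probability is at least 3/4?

2

Prior odds = 0.067/0.933 = 67/933.
Combined Bayes factor of the evidence already in hand = 4 × 5 × 0.2 = 4.
Odds after that evidence = (67/933) × 4 = 268/933.
Target odds = 0.75/0.25 = 3.
Need 6ⁿ ≥ 3 ÷ (268/933) = 2799/268.
6¹ = 6 falls short of 2799/268 but 6² = 36 reaches it, so n = 2.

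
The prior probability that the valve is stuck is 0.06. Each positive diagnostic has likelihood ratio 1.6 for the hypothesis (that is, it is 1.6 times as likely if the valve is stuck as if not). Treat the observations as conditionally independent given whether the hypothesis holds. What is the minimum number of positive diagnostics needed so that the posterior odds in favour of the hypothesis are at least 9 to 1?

11

Prior odds = 0.06/0.94 = 3/47.
Likelihood ratio per positive diagnostic = 1.6.
Target odds = 9.
Need (3/47) × 1.6ⁿ ≥ 9, i.e. 1.6ⁿ ≥ 141.
1.6¹⁰ ≈109.951 falls short of 141 but 1.6¹¹ ≈175.922 reaches it, so n = 11.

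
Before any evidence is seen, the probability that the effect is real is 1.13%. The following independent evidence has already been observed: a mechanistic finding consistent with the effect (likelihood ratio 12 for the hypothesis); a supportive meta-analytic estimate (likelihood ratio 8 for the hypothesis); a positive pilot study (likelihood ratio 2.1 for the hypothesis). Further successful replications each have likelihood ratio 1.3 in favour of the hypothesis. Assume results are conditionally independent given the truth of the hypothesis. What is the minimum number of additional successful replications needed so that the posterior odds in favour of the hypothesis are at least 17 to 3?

Prior odds = 0.0113/0.9887 = 113/9887.
Combined Bayes factor of the evidence already in hand = 12 × 8 × 2.1 = 201.6.
Odds after that evidence = (113/9887) × 201.6 = 113904/49435.
Target odds = 17/3.
Need 1.3ⁿ ≥ 17/3 ÷ (113904/49435) = 840395/341712.
1.3³ = 2.197 falls short of 840395/341712 but 1.3⁴ = 2.8561 reaches it, so n = 4.

4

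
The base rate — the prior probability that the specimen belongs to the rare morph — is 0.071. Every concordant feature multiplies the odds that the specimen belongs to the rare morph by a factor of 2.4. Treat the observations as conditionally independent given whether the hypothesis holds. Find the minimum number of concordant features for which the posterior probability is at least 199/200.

Prior odds = 0.071/0.929 = 71/929.
Likelihood ratio per concordant feature = 2.4.
Target posterior odds = 0.995/0.005 = 199.
Require 2.4ⁿ ≥ 199 ÷ (71/929) = 184871/71.
2.4⁸ = 429981696/390625 falls short of 184871/71 but 2.4⁹ ≈2641.81 reaches it, so n = 9.

9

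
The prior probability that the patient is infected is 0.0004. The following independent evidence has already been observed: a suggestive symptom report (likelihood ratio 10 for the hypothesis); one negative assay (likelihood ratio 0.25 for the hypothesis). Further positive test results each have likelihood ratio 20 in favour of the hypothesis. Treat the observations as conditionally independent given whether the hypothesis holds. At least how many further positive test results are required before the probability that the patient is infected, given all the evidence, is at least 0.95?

4

Prior odds = 0.0004/0.9996 = 1/2499.
Combined Bayes factor of the evidence already in hand = 10 × 0.25 = 2.5.
Odds after that evidence = (1/2499) × 2.5 = 5/4998.
Target odds = 0.95/0.05 = 19.
Need 20ⁿ ≥ 19 ÷ (5/4998) = 18992.4.
20³ = 8000 falls short of 18992.4 but 20⁴ = 160000 reaches it, so n = 4.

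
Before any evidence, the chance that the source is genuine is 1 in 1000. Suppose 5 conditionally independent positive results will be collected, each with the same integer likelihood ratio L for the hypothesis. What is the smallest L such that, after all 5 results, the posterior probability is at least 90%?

Prior odds = 0.001/0.999 = 1/999.
Target odds = 0.9/0.1 = 9.
Need L⁵ ≥ 9 ÷ (1/999) = 8991.
6⁵ = 7776 < 8991 ≤ 16807 = 7⁵, so L = 7.

7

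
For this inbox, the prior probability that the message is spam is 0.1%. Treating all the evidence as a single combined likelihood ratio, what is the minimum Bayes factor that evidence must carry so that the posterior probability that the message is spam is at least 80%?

Prior odds = 0.001/0.999 = 1/999.
Target odds = 0.8/0.2 = 4.
Required Bayes factor = 4 ÷ (1/999) = 3996.

3996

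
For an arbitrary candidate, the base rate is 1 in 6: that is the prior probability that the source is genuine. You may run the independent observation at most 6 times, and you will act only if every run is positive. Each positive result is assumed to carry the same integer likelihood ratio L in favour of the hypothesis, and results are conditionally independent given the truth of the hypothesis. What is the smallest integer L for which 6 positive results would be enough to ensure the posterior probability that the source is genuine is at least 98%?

Prior odds = (1/6)/(5/6) = 0.2.
Target odds = 0.98/0.02 = 49.
Need L⁶ ≥ 49 ÷ 0.2 = 245.
2⁶ = 64 < 245 ≤ 729 = 3⁶, so L = 3.

3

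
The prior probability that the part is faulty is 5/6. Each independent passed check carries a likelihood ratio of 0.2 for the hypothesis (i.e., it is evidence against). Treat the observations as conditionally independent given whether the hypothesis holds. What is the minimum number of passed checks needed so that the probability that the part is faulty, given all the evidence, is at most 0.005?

5

Prior odds = (5/6)/(1/6) = 5.
Likelihood ratio per passed check = 0.2.
Target posterior odds = 0.005/0.995 = 1/199.
Require 0.2ⁿ ≤ 1/199 ÷ 5 = 1/995.
0.2⁴ = 0.0016 is still above 1/995 but 0.2⁵ = 0.00032 is at or below it, so n = 5.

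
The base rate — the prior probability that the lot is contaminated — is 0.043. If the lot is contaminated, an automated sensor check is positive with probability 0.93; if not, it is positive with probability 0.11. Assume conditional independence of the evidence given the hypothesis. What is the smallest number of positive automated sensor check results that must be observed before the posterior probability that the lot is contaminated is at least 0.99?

Prior odds = 0.043/0.957 = 43/957.
Likelihood ratio of a positive = 0.93/0.11 = 93/11.
Target odds: 0.99 ÷ 0.01 = 99.
Require (93/11)ⁿ ≥ 99 ÷ (43/957) = 94743/43.
(93/11)³ = 804357/1331 falls short of 94743/43 but (93/11)⁴ = 74805201/14641 reaches it, so n = 4.

4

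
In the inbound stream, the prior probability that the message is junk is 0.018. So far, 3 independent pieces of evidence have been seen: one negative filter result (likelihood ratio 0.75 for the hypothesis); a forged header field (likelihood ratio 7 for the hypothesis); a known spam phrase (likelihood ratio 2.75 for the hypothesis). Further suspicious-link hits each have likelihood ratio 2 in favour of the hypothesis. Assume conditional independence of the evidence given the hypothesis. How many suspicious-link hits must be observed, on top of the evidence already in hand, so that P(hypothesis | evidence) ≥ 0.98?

Prior odds = 0.018/0.982 = 9/491.
Combined Bayes factor of the evidence already in hand = 0.75 × 7 × 2.75 = 14.4375.
Odds after that evidence = (9/491) × 14.4375 = 2079/7856.
Target odds = 0.98/0.02 = 49.
Need 2ⁿ ≥ 49 ÷ (2079/7856) = 54992/297.
2⁷ = 128 falls short of 54992/297 but 2⁸ = 256 reaches it, so n = 8.

8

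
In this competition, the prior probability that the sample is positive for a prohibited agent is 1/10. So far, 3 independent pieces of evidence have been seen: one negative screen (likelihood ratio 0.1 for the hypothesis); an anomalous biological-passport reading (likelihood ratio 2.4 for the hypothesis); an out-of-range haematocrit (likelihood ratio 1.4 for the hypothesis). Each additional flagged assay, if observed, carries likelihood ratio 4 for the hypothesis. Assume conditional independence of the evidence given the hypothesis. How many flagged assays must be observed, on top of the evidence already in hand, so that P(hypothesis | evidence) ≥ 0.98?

6

Prior odds = 0.1/0.9 = 1/9.
Combined Bayes factor of the evidence already in hand = 0.1 × 2.4 × 1.4 = 0.336.
Odds after that evidence = (1/9) × 0.336 = 14/375.
Target odds = 0.98/0.02 = 49.
Need 4ⁿ ≥ 49 ÷ (14/375) = 1312.5.
4⁵ = 1024 falls short of 1312.5 but 4⁶ = 4096 reaches it, so n = 6.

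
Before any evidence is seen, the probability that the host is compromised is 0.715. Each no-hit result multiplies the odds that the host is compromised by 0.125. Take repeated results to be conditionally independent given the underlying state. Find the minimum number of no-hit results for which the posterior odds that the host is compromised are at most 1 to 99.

Prior odds = 0.715/0.285 = 143/57.
Likelihood ratio per no-hit result = 0.125.
Target odds = 1/99.
Need (143/57) × 0.125ⁿ ≤ 1/99, i.e. 0.125ⁿ ≤ 19/4719.
0.125² = 0.015625 is still above 19/4719 but 0.125³ = 0.001953125 is at or below it, so n = 3.

3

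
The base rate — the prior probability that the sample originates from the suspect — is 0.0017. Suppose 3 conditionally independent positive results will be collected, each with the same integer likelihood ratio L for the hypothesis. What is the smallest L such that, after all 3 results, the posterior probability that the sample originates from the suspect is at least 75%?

13

Prior odds = 0.0017/0.9983 = 17/9983.
Target odds = 0.75/0.25 = 3.
Need L³ ≥ 3 ÷ (17/9983) = 29949/17.
12³ = 1728 < 29949/17 ≤ 2197 = 13³, so L = 13.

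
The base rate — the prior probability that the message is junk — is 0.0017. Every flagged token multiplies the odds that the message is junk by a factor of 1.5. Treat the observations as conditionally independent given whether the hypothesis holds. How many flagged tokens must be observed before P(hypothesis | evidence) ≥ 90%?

Prior odds: 0.0017 ÷ 0.9983 = 17/9983.
Likelihood ratio per flagged token = 1.5.
Target odds: 0.9 ÷ 0.1 = 9.
Require 1.5ⁿ ≥ 9 ÷ (17/9983) = 89847/17.
1.5²¹ ≈4987.89 falls short of 89847/17 but 1.5²² ≈7481.83 reaches it, so n = 22.

22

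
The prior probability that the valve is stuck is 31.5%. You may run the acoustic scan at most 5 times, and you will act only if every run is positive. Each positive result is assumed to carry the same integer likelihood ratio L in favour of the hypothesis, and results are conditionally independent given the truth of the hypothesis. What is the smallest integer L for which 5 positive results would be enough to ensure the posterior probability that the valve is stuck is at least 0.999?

Prior odds = 0.315/0.685 = 63/137.
Target odds = 0.999/0.001 = 999.
Need L⁵ ≥ 999 ÷ (63/137) = 15207/7.
4⁵ = 1024 < 15207/7 ≤ 3125 = 5⁵, so L = 5.

5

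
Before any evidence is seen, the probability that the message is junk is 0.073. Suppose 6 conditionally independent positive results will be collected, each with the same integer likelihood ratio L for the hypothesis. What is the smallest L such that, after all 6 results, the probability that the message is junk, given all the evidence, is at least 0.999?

5

Prior odds = 0.073/0.927 = 73/927.
Target odds = 0.999/0.001 = 999.
Need L⁶ ≥ 999 ÷ (73/927) = 926073/73.
4⁶ = 4096 < 926073/73 ≤ 15625 = 5⁶, so L = 5.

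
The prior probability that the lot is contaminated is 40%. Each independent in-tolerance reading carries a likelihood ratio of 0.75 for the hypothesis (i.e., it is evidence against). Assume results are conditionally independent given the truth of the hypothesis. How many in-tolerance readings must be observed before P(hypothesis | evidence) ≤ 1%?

15

Prior odds = 0.4/0.6 = 2/3.
Likelihood ratio per in-tolerance reading = 0.75.
Target posterior odds = 0.01/0.99 = 1/99.
Need (2/3) × 0.75ⁿ ≤ 1/99, i.e. 0.75ⁿ ≤ 1/66.
0.75¹⁴ = 4782969/268435456 is still above 1/66 but 0.75¹⁵ ≈0.0133635 is at or below it, so n = 15.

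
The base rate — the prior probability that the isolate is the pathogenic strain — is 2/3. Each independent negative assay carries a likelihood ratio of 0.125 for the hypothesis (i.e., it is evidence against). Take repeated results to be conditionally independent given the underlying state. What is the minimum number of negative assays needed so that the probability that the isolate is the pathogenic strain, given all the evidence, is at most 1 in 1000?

Prior odds = (2/3)/(1/3) = 2.
Likelihood ratio per negative assay = 0.125.
Target odds: 0.001 ÷ 0.999 = 1/999.
Need 2 × 0.125ⁿ ≤ 1/999, i.e. 0.125ⁿ ≤ 1/1998.
0.125³ = 0.001953125 is still above 1/1998 but 0.125⁴ = 1/4096 is at or below it, so n = 4.

4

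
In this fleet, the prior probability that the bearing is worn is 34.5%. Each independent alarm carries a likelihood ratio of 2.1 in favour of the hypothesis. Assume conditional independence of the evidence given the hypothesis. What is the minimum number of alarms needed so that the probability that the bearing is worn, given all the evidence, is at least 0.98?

Prior odds = 0.345/0.655 = 69/131.
Likelihood ratio per alarm = 2.1.
Target odds: 0.98 ÷ 0.02 = 49.
Require 2.1ⁿ ≥ 49 ÷ (69/131) = 6419/69.
2.1⁶ = 85766121/1000000 falls short of 6419/69 but 2.1⁷ ≈180.109 reaches it, so n = 7.

7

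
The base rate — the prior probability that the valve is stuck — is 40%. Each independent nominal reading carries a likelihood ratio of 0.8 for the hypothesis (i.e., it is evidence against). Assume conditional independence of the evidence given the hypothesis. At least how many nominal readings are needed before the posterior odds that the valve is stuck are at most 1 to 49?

Prior odds: 0.4 ÷ 0.6 = 2/3.
Likelihood ratio per nominal reading = 0.8.
Target odds = 1/49.
Require 0.8ⁿ ≤ 1/49 ÷ (2/3) = 3/98.
0.8¹⁵ ≈0.0351844 is still above 3/98 but 0.8¹⁶ ≈0.0281475 is at or below it, so n = 16.

16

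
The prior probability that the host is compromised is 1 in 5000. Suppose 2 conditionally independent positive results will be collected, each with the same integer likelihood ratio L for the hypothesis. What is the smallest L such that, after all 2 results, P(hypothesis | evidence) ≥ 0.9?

213

Prior odds = 0.0002/0.9998 = 1/4999.
Target odds = 0.9/0.1 = 9.
Need L² ≥ 9 ÷ (1/4999) = 44991.
212² = 44944 < 44991 ≤ 45369 = 213², so L = 213.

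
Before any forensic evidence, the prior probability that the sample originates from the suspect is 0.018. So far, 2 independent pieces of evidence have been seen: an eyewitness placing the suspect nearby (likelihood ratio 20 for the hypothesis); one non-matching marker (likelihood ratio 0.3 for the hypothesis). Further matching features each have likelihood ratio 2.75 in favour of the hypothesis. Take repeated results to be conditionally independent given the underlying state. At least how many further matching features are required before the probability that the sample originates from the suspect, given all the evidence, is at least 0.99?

Prior odds = 0.018/0.982 = 9/491.
Combined Bayes factor of the evidence already in hand = 20 × 0.3 = 6.
Odds after that evidence = (9/491) × 6 = 54/491.
Target odds = 0.99/0.01 = 99.
Need 2.75ⁿ ≥ 99 ÷ (54/491) = 5401/6.
2.75⁶ = 1771561/4096 falls short of 5401/6 but 2.75⁷ = 19487171/16384 reaches it, so n = 7.

7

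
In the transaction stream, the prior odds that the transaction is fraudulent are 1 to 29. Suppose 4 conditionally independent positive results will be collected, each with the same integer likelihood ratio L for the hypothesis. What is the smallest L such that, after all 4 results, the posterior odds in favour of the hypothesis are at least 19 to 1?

Prior odds = 1/29.
Target odds = 19.
Need L⁴ ≥ 19 ÷ (1/29) = 551.
4⁴ = 256 < 551 ≤ 625 = 5⁴, so L = 5.

5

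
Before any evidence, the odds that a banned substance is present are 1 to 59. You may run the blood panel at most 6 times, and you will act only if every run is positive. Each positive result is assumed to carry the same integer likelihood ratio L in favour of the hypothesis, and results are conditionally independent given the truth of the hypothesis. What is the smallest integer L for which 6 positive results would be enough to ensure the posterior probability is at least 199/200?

5

Prior odds = 1/59.
Target odds = 0.995/0.005 = 199.
Need L⁶ ≥ 199 ÷ (1/59) = 11741.
4⁶ = 4096 < 11741 ≤ 15625 = 5⁶, so L = 5.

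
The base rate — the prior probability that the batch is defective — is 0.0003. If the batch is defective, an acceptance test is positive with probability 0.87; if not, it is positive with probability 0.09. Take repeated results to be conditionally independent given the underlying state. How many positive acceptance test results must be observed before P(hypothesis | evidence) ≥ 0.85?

5

Prior odds = 0.0003/0.9997 = 3/9997.
Likelihood ratio of a positive = 0.87/0.09 = 29/3.
Target odds: 0.85 ÷ 0.15 = 17/3.
Require (29/3)ⁿ ≥ 17/3 ÷ (3/9997) = 169949/9.
(29/3)⁴ = 707281/81 falls short of 169949/9 but (29/3)⁵ = 20511149/243 reaches it, so n = 5.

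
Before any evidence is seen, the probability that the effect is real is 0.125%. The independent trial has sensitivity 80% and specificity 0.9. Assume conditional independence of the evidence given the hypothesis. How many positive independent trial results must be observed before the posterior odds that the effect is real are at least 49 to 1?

6

Prior odds = 0.00125/0.99875 = 1/799.
False-positive rate = 1 − 0.9 = 0.1; likelihood ratio of a positive = 0.8/0.1 = 8.
Target odds = 49.
Require 8ⁿ ≥ 49 ÷ (1/799) = 39151.
8⁵ = 32768 falls short of 39151 but 8⁶ = 262144 reaches it, so n = 6.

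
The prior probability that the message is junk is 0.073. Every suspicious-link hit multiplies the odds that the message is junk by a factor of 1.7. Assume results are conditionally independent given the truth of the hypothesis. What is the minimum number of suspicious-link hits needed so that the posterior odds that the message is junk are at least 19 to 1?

11

Prior odds: 0.073 ÷ 0.927 = 73/927.
Likelihood ratio per suspicious-link hit = 1.7.
Target odds = 19.
Need (73/927) × 1.7ⁿ ≥ 19, i.e. 1.7ⁿ ≥ 17613/73.
1.7¹⁰ ≈201.599 falls short of 17613/73 but 1.7¹¹ ≈342.719 reaches it, so n = 11.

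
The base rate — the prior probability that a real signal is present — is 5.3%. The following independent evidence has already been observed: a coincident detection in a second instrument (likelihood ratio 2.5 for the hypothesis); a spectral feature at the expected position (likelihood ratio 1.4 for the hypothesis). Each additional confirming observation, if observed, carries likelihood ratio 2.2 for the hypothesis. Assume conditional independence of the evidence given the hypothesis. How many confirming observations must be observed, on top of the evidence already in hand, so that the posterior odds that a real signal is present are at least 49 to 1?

Prior odds = 0.053/0.947 = 53/947.
Combined Bayes factor of the evidence already in hand = 2.5 × 1.4 = 3.5.
Odds after that evidence = (53/947) × 3.5 = 371/1894.
Target odds = 49.
Need 2.2ⁿ ≥ 49 ÷ (371/1894) = 13258/53.
2.2⁷ = 19487171/78125 falls short of 13258/53 but 2.2⁸ = 214358881/390625 reaches it, so n = 8.

8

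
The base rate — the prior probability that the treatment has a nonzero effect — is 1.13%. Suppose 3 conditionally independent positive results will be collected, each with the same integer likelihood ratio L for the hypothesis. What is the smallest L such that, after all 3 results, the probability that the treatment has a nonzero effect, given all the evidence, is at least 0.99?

Prior odds = 0.0113/0.9887 = 113/9887.
Target odds = 0.99/0.01 = 99.
Need L³ ≥ 99 ÷ (113/9887) = 978813/113.
20³ = 8000 < 978813/113 ≤ 9261 = 21³, so L = 21.

21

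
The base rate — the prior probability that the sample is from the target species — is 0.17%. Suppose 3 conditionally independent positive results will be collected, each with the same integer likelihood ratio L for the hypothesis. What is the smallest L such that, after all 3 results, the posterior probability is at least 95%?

23

Prior odds = 0.0017/0.9983 = 17/9983.
Target odds = 0.95/0.05 = 19.
Need L³ ≥ 19 ÷ (17/9983) = 189677/17.
22³ = 10648 < 189677/17 ≤ 12167 = 23³, so L = 23.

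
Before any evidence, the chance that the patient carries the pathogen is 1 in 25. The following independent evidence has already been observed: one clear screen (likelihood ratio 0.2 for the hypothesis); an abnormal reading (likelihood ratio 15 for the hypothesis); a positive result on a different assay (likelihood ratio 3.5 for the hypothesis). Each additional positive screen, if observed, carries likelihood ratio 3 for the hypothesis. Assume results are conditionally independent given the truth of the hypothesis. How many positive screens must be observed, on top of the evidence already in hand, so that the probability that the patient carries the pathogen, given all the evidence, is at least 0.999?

8

Prior odds = 0.04/0.96 = 1/24.
Combined Bayes factor of the evidence already in hand = 0.2 × 15 × 3.5 = 10.5.
Odds after that evidence = (1/24) × 10.5 = 0.4375.
Target odds = 0.999/0.001 = 999.
Need 3ⁿ ≥ 999 ÷ 0.4375 = 15984/7.
3⁷ = 2187 falls short of 15984/7 but 3⁸ = 6561 reaches it, so n = 8.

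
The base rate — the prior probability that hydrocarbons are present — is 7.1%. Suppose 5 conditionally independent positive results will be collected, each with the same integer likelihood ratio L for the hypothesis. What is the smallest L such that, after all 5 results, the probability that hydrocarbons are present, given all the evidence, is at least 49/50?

4

Prior odds = 0.071/0.929 = 71/929.
Target odds = 0.98/0.02 = 49.
Need L⁵ ≥ 49 ÷ (71/929) = 45521/71.
3⁵ = 243 < 45521/71 ≤ 1024 = 4⁵, so L = 4.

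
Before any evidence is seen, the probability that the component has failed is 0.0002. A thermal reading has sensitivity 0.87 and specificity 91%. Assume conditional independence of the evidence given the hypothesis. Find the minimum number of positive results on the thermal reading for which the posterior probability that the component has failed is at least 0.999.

Prior odds: 0.0002 ÷ 0.9998 = 1/4999.
False-positive rate = 1 − 0.91 = 0.09; likelihood ratio of a positive = 0.87/0.09 = 29/3.
Target posterior odds = 0.999/0.001 = 999.
Need (1/4999) × (29/3)ⁿ ≥ 999, i.e. (29/3)ⁿ ≥ 4994001.
(29/3)⁶ = 594823321/729 falls short of 4994001 but (29/3)⁷ ≈7.88746e+06 reaches it, so n = 7.

7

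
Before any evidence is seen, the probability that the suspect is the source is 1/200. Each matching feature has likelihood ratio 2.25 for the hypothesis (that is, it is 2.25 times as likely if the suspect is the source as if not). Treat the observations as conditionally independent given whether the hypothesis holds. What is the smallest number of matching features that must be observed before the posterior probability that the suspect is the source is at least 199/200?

14

Prior odds = 0.005/0.995 = 1/199.
Likelihood ratio per matching feature = 2.25.
Target odds: 0.995 ÷ 0.005 = 199.
Need (1/199) × 2.25ⁿ ≥ 199, i.e. 2.25ⁿ ≥ 39601.
2.25¹³ ≈37876.8 falls short of 39601 but 2.25¹⁴ ≈85222.7 reaches it, so n = 14.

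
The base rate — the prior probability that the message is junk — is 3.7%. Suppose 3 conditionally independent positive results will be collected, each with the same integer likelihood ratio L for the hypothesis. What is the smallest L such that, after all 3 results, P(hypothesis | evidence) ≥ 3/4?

5

Prior odds = 0.037/0.963 = 37/963.
Target odds = 0.75/0.25 = 3.
Need L³ ≥ 3 ÷ (37/963) = 2889/37.
4³ = 64 < 2889/37 ≤ 125 = 5³, so L = 5.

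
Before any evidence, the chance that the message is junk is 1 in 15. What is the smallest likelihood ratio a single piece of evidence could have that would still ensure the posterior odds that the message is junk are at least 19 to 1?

Prior odds = (1/15)/(14/15) = 1/14.
Target odds = 19.
Required Bayes factor = 19 ÷ (1/14) = 266.

266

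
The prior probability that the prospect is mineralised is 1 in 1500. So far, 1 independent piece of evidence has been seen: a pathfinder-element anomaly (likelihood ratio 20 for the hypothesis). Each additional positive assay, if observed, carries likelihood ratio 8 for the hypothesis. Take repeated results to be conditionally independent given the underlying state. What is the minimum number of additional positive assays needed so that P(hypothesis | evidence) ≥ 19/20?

4

Prior odds = (1/1500)/(1499/1500) = 1/1499.
Bayes factor of the evidence already in hand = 20.
Odds after that evidence = (1/1499) × 20 = 20/1499.
Target odds = 0.95/0.05 = 19.
Need 8ⁿ ≥ 19 ÷ (20/1499) = 1424.05.
8³ = 512 falls short of 1424.05 but 8⁴ = 4096 reaches it, so n = 4.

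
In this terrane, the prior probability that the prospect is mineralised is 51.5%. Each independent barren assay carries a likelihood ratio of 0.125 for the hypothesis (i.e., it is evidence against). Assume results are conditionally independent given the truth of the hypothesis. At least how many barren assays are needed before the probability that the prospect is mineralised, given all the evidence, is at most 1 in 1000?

4

Prior odds: 0.515 ÷ 0.485 = 103/97.
Likelihood ratio per barren assay = 0.125.
Target odds: 0.001 ÷ 0.999 = 1/999.
Require 0.125ⁿ ≤ 1/999 ÷ (103/97) = 97/102897.
0.125³ = 0.001953125 is still above 97/102897 but 0.125⁴ = 1/4096 is at or below it, so n = 4.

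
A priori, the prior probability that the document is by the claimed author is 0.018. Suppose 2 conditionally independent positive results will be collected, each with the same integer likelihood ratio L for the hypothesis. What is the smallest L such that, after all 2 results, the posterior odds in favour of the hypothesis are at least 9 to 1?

Prior odds = 0.018/0.982 = 9/491.
Target odds = 9.
Need L² ≥ 9 ÷ (9/491) = 491.
22² = 484 < 491 ≤ 529 = 23², so L = 23.

23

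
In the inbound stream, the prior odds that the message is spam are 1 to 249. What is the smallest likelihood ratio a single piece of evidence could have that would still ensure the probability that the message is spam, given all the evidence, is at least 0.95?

Prior odds = 1/249.
Target odds = 0.95/0.05 = 19.
Required Bayes factor = 19 ÷ (1/249) = 4731.

4731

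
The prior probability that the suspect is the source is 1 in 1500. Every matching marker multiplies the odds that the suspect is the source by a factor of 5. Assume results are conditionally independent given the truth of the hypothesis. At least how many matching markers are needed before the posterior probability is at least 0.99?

Prior odds = (1/1500)/(1499/1500) = 1/1499.
Likelihood ratio per matching marker = 5.
Target odds: 0.99 ÷ 0.01 = 99.
Require 5ⁿ ≥ 99 ÷ (1/1499) = 148401.
5⁷ = 78125 falls short of 148401 but 5⁸ = 390625 reaches it, so n = 8.

8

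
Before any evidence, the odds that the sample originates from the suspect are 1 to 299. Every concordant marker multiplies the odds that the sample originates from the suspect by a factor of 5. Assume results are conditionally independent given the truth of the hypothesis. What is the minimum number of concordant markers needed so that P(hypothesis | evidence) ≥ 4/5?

5

Prior odds = 1/299.
Likelihood ratio per concordant marker = 5.
Target posterior odds = 0.8/0.2 = 4.
Require 5ⁿ ≥ 4 ÷ (1/299) = 1196.
5⁴ = 625 falls short of 1196 but 5⁵ = 3125 reaches it, so n = 5.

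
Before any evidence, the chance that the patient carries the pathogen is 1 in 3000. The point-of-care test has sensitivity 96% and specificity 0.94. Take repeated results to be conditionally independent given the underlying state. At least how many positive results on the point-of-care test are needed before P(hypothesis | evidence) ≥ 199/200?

Prior odds: (1/3000) ÷ (2999/3000) = 1/2999.
False-positive rate = 1 − 0.94 = 0.06; likelihood ratio of a positive = 0.96/0.06 = 16.
Target odds: 0.995 ÷ 0.005 = 199.
Need (1/2999) × 16ⁿ ≥ 199, i.e. 16ⁿ ≥ 596801.
16⁴ = 65536 falls short of 596801 but 16⁵ = 1048576 reaches it, so n = 5.

5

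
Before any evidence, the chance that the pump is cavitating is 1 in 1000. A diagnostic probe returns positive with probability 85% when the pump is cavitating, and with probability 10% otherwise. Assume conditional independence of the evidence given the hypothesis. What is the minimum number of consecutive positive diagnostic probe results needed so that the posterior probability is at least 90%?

5

Prior odds = 0.001/0.999 = 1/999.
Likelihood ratio of a positive result = 0.85/0.1 = 8.5.
Target posterior odds = 0.9/0.1 = 9.
Require 8.5ⁿ ≥ 9 ÷ (1/999) = 8991.
8.5⁴ = 5220.0625 falls short of 8991 but 8.5⁵ = 44370.53125 reaches it, so n = 5.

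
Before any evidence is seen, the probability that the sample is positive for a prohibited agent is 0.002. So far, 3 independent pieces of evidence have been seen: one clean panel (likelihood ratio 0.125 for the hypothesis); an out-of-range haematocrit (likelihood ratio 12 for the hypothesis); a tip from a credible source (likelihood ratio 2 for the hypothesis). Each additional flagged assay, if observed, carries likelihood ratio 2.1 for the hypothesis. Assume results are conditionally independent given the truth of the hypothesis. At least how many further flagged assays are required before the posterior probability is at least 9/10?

10

Prior odds = 0.002/0.998 = 1/499.
Combined Bayes factor of the evidence already in hand = 0.125 × 12 × 2 = 3.
Odds after that evidence = (1/499) × 3 = 3/499.
Target odds = 0.9/0.1 = 9.
Need 2.1ⁿ ≥ 9 ÷ (3/499) = 1497.
2.1⁹ ≈794.28 falls short of 1497 but 2.1¹⁰ ≈1667.99 reaches it, so n = 10.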